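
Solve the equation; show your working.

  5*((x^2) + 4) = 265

Step 1. [5*((x^2) + 4) = 265] 5 out front; divide by 5. So div: (x^2) + 4 = 53.
Step 2. [(x^2) + 4 = 53] subtract 4: x sits inside (… + 4). So sub: x^2 = 49.
Step 3. [x^2 = 49] LHS squared, RHS 49 ≥ 0: apply √ (±). So sqrt: x = 7 or -7.

Answer: x ∈ {-7, 7}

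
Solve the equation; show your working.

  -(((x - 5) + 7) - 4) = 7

Step 1. [-(((x - 5) + 7) - 4) = 7] LHS negated; negate both sides, so neg: ((x - 5) + 7) - 4 = -7.
Step 2. [((x - 5) + 7) - 4 = -7] the outer -4 inverts by adding 4. So sub: (x - 5) + 7 = -3.
Step 3. [(x - 5) + 7 = -3] the outer +7 inverts by subtracting 7 ⇒ sub: x - 5 = -10.
Step 4. [x - 5 = -10] add 5: x sits inside (… - 5). So sub: x = -5.

Answer: x ∈ {-5}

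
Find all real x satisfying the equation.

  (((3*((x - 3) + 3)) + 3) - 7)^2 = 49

Step 1. [(((3*((x - 3) + 3)) + 3) - 7)^2 = 49] LHS squared, RHS 49 ≥ 0: apply √ (±) ⇒ sqrt: ((3*((x - 3) + 3)) + 3) - 7 = 7 or -7.
Step 2. [((3*((x - 3) + 3)) + 3) - 7 = 7 or -7] the outer -7 inverts by adding 7, so sub: (3*((x - 3) + 3)) + 3 = 14 or 0.
Step 3. [(3*((x - 3) + 3)) + 3 = 14 or 0] the outer +3 inverts by subtracting 3. So sub: 3*((x - 3) + 3) = 11 or -3.
Step 4. [3*((x - 3) + 3) = 11 or -3] 3 out front; divide by 3. So div: (x - 3) + 3 = 11/3 or -1.
Step 5. [(x - 3) + 3 = 11/3 or -1] subtract 3: x sits inside (… + 3), so sub: x - 3 = 2/3 or -4.
Step 6. [x - 3 = 2/3 or -4] 3 comes off first (add 3). So sub: x = 11/3 or -1.

Answer: x ∈ {-1, 11/3}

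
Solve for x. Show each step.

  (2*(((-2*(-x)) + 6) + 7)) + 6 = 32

Step 1. [(2*(((-2*(-x)) + 6) + 7)) + 6 = 32] subtract 6: x sits inside (… + 6) ⇒ sub: 2*(((-2*(-x)) + 6) + 7) = 26.
Step 2. [2*(((-2*(-x)) + 6) + 7) = 26] 2·(inner) — divide through by 2 ⇒ div: ((-2*(-x)) + 6) + 7 = 13.
Step 3. [((-2*(-x)) + 6) + 7 = 13] the outer +7 inverts by subtracting 7. So sub: (-2*(-x)) + 6 = 6.
Step 4. [(-2*(-x)) + 6 = 6] 6 comes off first (subtract 6), so sub: -2*(-x) = 0.
Step 5. [-2*(-x) = 0] LHS = -2·(…); ÷-2 both sides, so div: -x = 0.
Step 6. [-x = 0] leading − — multiply by −1. So neg: x = 0.

Answer: x ∈ {0}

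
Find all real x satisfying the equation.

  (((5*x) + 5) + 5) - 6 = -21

Step 1. [(((5*x) + 5) + 5) - 6 = -21] add 6: x sits inside (… - 6). So sub: ((5*x) + 5) + 5 = -15.
Step 2. [((5*x) + 5) + 5 = -15] 5 comes off first (subtract 5). So sub: (5*x) + 5 = -20.
Step 3. [(5*x) + 5 = -20] 5 divides every term; factor it out, so factor: x + 1 = -4.
Step 4. [x + 1 = -4] peel the +1: subtract 1 from each side ⇒ sub: x = -5.

Answer: x ∈ {-5}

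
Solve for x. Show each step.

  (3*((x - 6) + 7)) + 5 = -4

Step 1. [(3*((x - 6) + 7)) + 5 = -4] the outer +5 inverts by subtracting 5 ⇒ sub: 3*((x - 6) + 7) = -9.
Step 2. [3*((x - 6) + 7) = -9] leading coefficient 3: divide by 3, so div: (x - 6) + 7 = -3.
Step 3. [(x - 6) + 7 = -3] 7 comes off first (subtract 7) ⇒ sub: x - 6 = -10.
Step 4. [x - 6 = -10] peel the -6: add 6 from each side ⇒ sub: x = -4.

Answer: x ∈ {-4}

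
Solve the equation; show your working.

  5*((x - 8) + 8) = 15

Step 1. [5*((x - 8) + 8) = 15] leading coefficient 5: divide by 5. So div: (x - 8) + 8 = 3.
Step 2. [(x - 8) + 8 = 3] subtract 8: x sits inside (… + 8), so sub: x - 8 = -5.
Step 3. [x - 8 = -5] 8 comes off first (add 8) ⇒ sub: x = 3.

Answer: x ∈ {3}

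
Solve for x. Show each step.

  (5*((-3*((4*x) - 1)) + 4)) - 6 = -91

Step 1. [(5*((-3*((4*x) - 1)) + 4)) - 6 = -91] add 6: x sits inside (… - 6). So sub: 5*((-3*((4*x) - 1)) + 4) = -85.
Step 2. [5*((-3*((4*x) - 1)) + 4) = -85] LHS = 5·(…); ÷5 both sides. So div: (-3*((4*x) - 1)) + 4 = -17.
Step 3. [(-3*((4*x) - 1)) + 4 = -17] +4 is outermost — subtract 4 both sides ⇒ sub: -3*((4*x) - 1) = -21.
Step 4. [-3*((4*x) - 1) = -21] leading coefficient -3: divide by -3 ⇒ div: (4*x) - 1 = 7.
Step 5. [(4*x) - 1 = 7] 1 comes off first (add 1) ⇒ sub: 4*x = 8.
Step 6. [4*x = 8] leading coefficient 4: divide by 4. So div: x = 2.

Answer: x ∈ {2}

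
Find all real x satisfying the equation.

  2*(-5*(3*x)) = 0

Step 1. [2*(-5*(3*x)) = 0] 2·(inner) — divide through by 2 ⇒ div: -5*(3*x) = 0.
Step 2. [-5*(3*x) = 0] LHS = -5·(…); ÷-5 both sides, so div: 3*x = 0.
Step 3. [3*x = 0] 3 out front; divide by 3 ⇒ div: x = 0.

Answer: x ∈ {0}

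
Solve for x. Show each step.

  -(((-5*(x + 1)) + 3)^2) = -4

Step 1. [-(((-5*(x + 1)) + 3)^2) = -4] flip signs both sides. So neg: ((-5*(x + 1)) + 3)^2 = 4.
Step 2. [((-5*(x + 1)) + 3)^2 = 4] √ both sides: 4 ≥ 0 gives two branches. So sqrt: (-5*(x + 1)) + 3 = 2 or -2.
Step 3. [(-5*(x + 1)) + 3 = 2 or -2] peel the +3: subtract 3 from each side, so sub: -5*(x + 1) = -1 or -5.
Step 4. [-5*(x + 1) = -1 or -5] LHS = -5·(…); ÷-5 both sides, so div: x + 1 = 1/5 or 1.
Step 5. [x + 1 = 1/5 or 1] +1 is outermost — subtract 1 both sides, so sub: x = -4/5 or 0.

Answer: x ∈ {-4/5, 0}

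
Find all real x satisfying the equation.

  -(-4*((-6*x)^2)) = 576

Step 1. [-(-4*((-6*x)^2)) = 576] leading − — multiply by −1. So neg: -4*((-6*x)^2) = -576.
Step 2. [-4*((-6*x)^2) = -576] -4 out front; divide by -4. So div: (-6*x)^2 = 144.
Step 3. [(-6*x)^2 = 144] 144 ≥ 0, LHS is (·)² — take ±√, so sqrt: -6*x = 12 or -12.
Step 4. [-6*x = 12 or -12] -6·(inner) — divide through by -6, so div: x = -2 or 2.

Answer: x ∈ {-2, 2}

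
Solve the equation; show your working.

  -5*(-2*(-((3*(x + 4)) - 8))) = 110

Step 1. [-5*(-2*(-((3*(x + 4)) - 8))) = 110] -5·(inner) — divide through by -5 ⇒ div: -2*(-((3*(x + 4)) - 8)) = -22.
Step 2. [-2*(-((3*(x + 4)) - 8)) = -22] -2 out front; divide by -2. So div: -((3*(x + 4)) - 8) = 11.
Step 3. [-((3*(x + 4)) - 8) = 11] leading − — multiply by −1. So neg: (3*(x + 4)) - 8 = -11.
Step 4. [(3*(x + 4)) - 8 = -11] -8 is outermost — add 8 both sides. So sub: 3*(x + 4) = -3.
Step 5. [3*(x + 4) = -3] LHS = 3·(…); ÷3 both sides ⇒ div: x + 4 = -1.
Step 6. [x + 4 = -1] subtract 4: x sits inside (… + 4) ⇒ sub: x = -5.

Answer: x ∈ {-5}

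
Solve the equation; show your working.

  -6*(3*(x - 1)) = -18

Step 1. [-6*(3*(x - 1)) = -18] -6 out front; divide by -6 ⇒ div: 3*(x - 1) = 3.
Step 2. [3*(x - 1) = 3] 3·(inner) — divide through by 3, so div: x - 1 = 1.
Step 3. [x - 1 = 1] 1 comes off first (add 1) ⇒ sub: x = 2.

Answer: x ∈ {2}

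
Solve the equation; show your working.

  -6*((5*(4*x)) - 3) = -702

Step 1. [-6*((5*(4*x)) - 3) = -702] LHS = -6·(…); ÷-6 both sides, so div: (5*(4*x)) - 3 = 117.
Step 2. [(5*(4*x)) - 3 = 117] peel the -3: add 3 from each side, so sub: 5*(4*x) = 120.
Step 3. [5*(4*x) = 120] divide by the outer 5. So div: 4*x = 24.
Step 4. [4*x = 24] leading coefficient 4: divide by 4 ⇒ div: x = 6.

Answer: x ∈ {6}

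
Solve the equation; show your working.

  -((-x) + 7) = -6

Step 1. [-((-x) + 7) = -6] flip signs both sides ⇒ neg: (-x) + 7 = 6.
Step 2. [(-x) + 7 = 6] the outer +7 inverts by subtracting 7, so sub: -x = -1.
Step 3. [-x = -1] flip signs both sides ⇒ neg: x = 1.

Answer: x ∈ {1}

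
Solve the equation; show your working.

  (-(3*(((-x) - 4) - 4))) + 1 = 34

Step 1. [(-(3*(((-x) - 4) - 4))) + 1 = 34] peel the +1: subtract 1 from each side. So sub: -(3*(((-x) - 4) - 4)) = 33.
Step 2. [-(3*(((-x) - 4) - 4)) = 33] LHS negated; negate both sides, so neg: 3*(((-x) - 4) - 4) = -33.
Step 3. [3*(((-x) - 4) - 4) = -33] 3·(inner) — divide through by 3, so div: ((-x) - 4) - 4 = -11.
Step 4. [((-x) - 4) - 4 = -11] add 4: x sits inside (… - 4) ⇒ sub: (-x) - 4 = -7.
Step 5. [(-x) - 4 = -7] peel the -4: add 4 from each side ⇒ sub: -x = -3.
Step 6. [-x = -3] leading − — multiply by −1. So neg: x = 3.

Answer: x ∈ {3}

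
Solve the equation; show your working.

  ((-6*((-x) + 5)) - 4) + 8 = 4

Step 1. [((-6*((-x) + 5)) - 4) + 8 = 4] 8 comes off first (subtract 8). So sub: (-6*((-x) + 5)) - 4 = -4.
Step 2. [(-6*((-x) + 5)) - 4 = -4] add 4: x sits inside (… - 4). So sub: -6*((-x) + 5) = 0.
Step 3. [-6*((-x) + 5) = 0] LHS = -6·(…); ÷-6 both sides ⇒ div: (-x) + 5 = 0.
Step 4. [(-x) + 5 = 0] the outer +5 inverts by subtracting 5. So sub: -x = -5.
Step 5. [-x = -5] LHS negated; negate both sides ⇒ neg: x = 5.

Answer: x ∈ {5}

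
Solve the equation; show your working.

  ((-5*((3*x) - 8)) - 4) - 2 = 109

Step 1. [((-5*((3*x) - 8)) - 4) - 2 = 109] peel the -2: add 2 from each side, so sub: (-5*((3*x) - 8)) - 4 = 111.
Step 2. [(-5*((3*x) - 8)) - 4 = 111] peel the -4: add 4 from each side ⇒ sub: -5*((3*x) - 8) = 115.
Step 3. [-5*((3*x) - 8) = 115] LHS = -5·(…); ÷-5 both sides. So div: (3*x) - 8 = -23.
Step 4. [(3*x) - 8 = -23] peel the -8: add 8 from each side, so sub: 3*x = -15.
Step 5. [3*x = -15] divide by the outer 3. So div: x = -5.

Answer: x ∈ {-5}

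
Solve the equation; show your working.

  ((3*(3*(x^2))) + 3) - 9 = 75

Step 1. [((3*(3*(x^2))) + 3) - 9 = 75] -9 is outermost — add 9 both sides. So sub: (3*(3*(x^2))) + 3 = 84.
Step 2. [(3*(3*(x^2))) + 3 = 84] 3 | LHS and 3 | 84: pull 3 out. So factor: (3*(x^2)) + 1 = 28.
Step 3. [(3*(x^2)) + 1 = 28] +1 is outermost — subtract 1 both sides, so sub: 3*(x^2) = 27.
Step 4. [3*(x^2) = 27] leading coefficient 3: divide by 3. So div: x^2 = 9.
Step 5. [x^2 = 9] LHS squared, RHS 9 ≥ 0: apply √ (±), so sqrt: x = 3 or -3.

Answer: x ∈ {-3, 3}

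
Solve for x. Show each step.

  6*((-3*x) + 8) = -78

Step 1. [6*((-3*x) + 8) = -78] 6·(inner) — divide through by 6, so div: (-3*x) + 8 = -13.
Step 2. [(-3*x) + 8 = -13] +8 is outermost — subtract 8 both sides ⇒ sub: -3*x = -21.
Step 3. [-3*x = -21] LHS = -3·(…); ÷-3 both sides ⇒ div: x = 7.

Answer: x ∈ {7}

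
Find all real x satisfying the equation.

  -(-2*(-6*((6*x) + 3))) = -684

Step 1. [-(-2*(-6*((6*x) + 3))) = -684] LHS negated; negate both sides. So neg: -2*(-6*((6*x) + 3)) = 684.
Step 2. [-2*(-6*((6*x) + 3)) = 684] leading coefficient -2: divide by -2, so div: -6*((6*x) + 3) = -342.
Step 3. [-6*((6*x) + 3) = -342] -6 out front; divide by -6. So div: (6*x) + 3 = 57.
Step 4. [(6*x) + 3 = 57] subtract 3: x sits inside (… + 3), so sub: 6*x = 54.
Step 5. [6*x = 54] 6·(inner) — divide through by 6 ⇒ div: x = 9.

Answer: x ∈ {9}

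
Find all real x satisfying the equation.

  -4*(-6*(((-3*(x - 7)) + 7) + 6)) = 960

Step 1. [-4*(-6*(((-3*(x - 7)) + 7) + 6)) = 960] -4 out front; divide by -4 ⇒ div: -6*(((-3*(x - 7)) + 7) + 6) = -240.
Step 2. [-6*(((-3*(x - 7)) + 7) + 6) = -240] -6·(inner) — divide through by -6. So div: ((-3*(x - 7)) + 7) + 6 = 40.
Step 3. [((-3*(x - 7)) + 7) + 6 = 40] +6 is outermost — subtract 6 both sides, so sub: (-3*(x - 7)) + 7 = 34.
Step 4. [(-3*(x - 7)) + 7 = 34] peel the +7: subtract 7 from each side. So sub: -3*(x - 7) = 27.
Step 5. [-3*(x - 7) = 27] -3·(inner) — divide through by -3, so div: x - 7 = -9.
Step 6. [x - 7 = -9] -7 is outermost — add 7 both sides. So sub: x = -2.

Answer: x ∈ {-2}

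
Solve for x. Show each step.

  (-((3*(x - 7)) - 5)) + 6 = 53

Step 1. [(-((3*(x - 7)) - 5)) + 6 = 53] peel the +6: subtract 6 from each side ⇒ sub: -((3*(x - 7)) - 5) = 47.
Step 2. [-((3*(x - 7)) - 5) = 47] LHS negated; negate both sides, so neg: (3*(x - 7)) - 5 = -47.
Step 3. [(3*(x - 7)) - 5 = -47] the outer -5 inverts by adding 5. So sub: 3*(x - 7) = -42.
Step 4. [3*(x - 7) = -42] LHS = 3·(…); ÷3 both sides. So div: x - 7 = -14.
Step 5. [x - 7 = -14] add 7: x sits inside (… - 7) ⇒ sub: x = -7.

Answer: x ∈ {-7}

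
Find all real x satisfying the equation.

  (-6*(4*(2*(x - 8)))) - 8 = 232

Step 1. [(-6*(4*(2*(x - 8)))) - 8 = 232] the outer -8 inverts by adding 8. So sub: -6*(4*(2*(x - 8))) = 240.
Step 2. [-6*(4*(2*(x - 8))) = 240] -6·(inner) — divide through by -6. So div: 4*(2*(x - 8)) = -40.
Step 3. [4*(2*(x - 8)) = -40] LHS = 4·(…); ÷4 both sides. So div: 2*(x - 8) = -10.
Step 4. [2*(x - 8) = -10] divide by the outer 2. So div: x - 8 = -5.
Step 5. [x - 8 = -5] 8 comes off first (add 8). So sub: x = 3.

Answer: x ∈ {3}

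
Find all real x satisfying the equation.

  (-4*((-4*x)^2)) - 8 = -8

Step 1. [(-4*((-4*x)^2)) - 8 = -8] add 8: x sits inside (… - 8), so sub: -4*((-4*x)^2) = 0.
Step 2. [-4*((-4*x)^2) = 0] divide by the outer -4 ⇒ div: (-4*x)^2 = 0.
Step 3. [(-4*x)^2 = 0] LHS squared, RHS 0 ≥ 0: apply √ (±). So sqrt: -4*x = 0.
Step 4. [-4*x = 0] -4 out front; divide by -4 ⇒ div: x = 0.

Answer: x ∈ {0}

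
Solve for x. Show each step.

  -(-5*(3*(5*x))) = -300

Step 1. [-(-5*(3*(5*x))) = -300] LHS negated; negate both sides ⇒ neg: -5*(3*(5*x)) = 300.
Step 2. [-5*(3*(5*x)) = 300] -5 out front; divide by -5. So div: 3*(5*x) = -60.
Step 3. [3*(5*x) = -60] leading coefficient 3: divide by 3 ⇒ div: 5*x = -20.
Step 4. [5*x = -20] divide by the outer 5, so div: x = -4.

Answer: x ∈ {-4}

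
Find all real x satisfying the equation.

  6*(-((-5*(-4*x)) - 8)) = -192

Step 1. [6*(-((-5*(-4*x)) - 8)) = -192] LHS = 6·(…); ÷6 both sides, so div: -((-5*(-4*x)) - 8) = -32.
Step 2. [-((-5*(-4*x)) - 8) = -32] flip signs both sides, so neg: (-5*(-4*x)) - 8 = 32.
Step 3. [(-5*(-4*x)) - 8 = 32] 8 comes off first (add 8). So sub: -5*(-4*x) = 40.
Step 4. [-5*(-4*x) = 40] leading coefficient -5: divide by -5, so div: -4*x = -8.
Step 5. [-4*x = -8] leading coefficient -4: divide by -4 ⇒ div: x = 2.

Answer: x ∈ {2}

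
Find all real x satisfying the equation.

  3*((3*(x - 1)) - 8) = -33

Step 1. [3*((3*(x - 1)) - 8) = -33] 3·(inner) — divide through by 3 ⇒ div: (3*(x - 1)) - 8 = -11.
Step 2. [(3*(x - 1)) - 8 = -11] 8 comes off first (add 8), so sub: 3*(x - 1) = -3.
Step 3. [3*(x - 1) = -3] leading coefficient 3: divide by 3 ⇒ div: x - 1 = -1.
Step 4. [x - 1 = -1] the outer -1 inverts by adding 1. So sub: x = 0.

Answer: x ∈ {0}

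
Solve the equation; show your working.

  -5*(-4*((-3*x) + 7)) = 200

Step 1. [-5*(-4*((-3*x) + 7)) = 200] divide by the outer -5. So div: -4*((-3*x) + 7) = -40.
Step 2. [-4*((-3*x) + 7) = -40] divide by the outer -4. So div: (-3*x) + 7 = 10.
Step 3. [(-3*x) + 7 = 10] 7 comes off first (subtract 7). So sub: -3*x = 3.
Step 4. [-3*x = 3] -3 out front; divide by -3. So div: x = -1.

Answer: x ∈ {-1}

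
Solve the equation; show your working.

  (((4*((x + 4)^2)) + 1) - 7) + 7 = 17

Step 1. [(((4*((x + 4)^2)) + 1) - 7) + 7 = 17] +7 is outermost — subtract 7 both sides, so sub: ((4*((x + 4)^2)) + 1) - 7 = 10.
Step 2. [((4*((x + 4)^2)) + 1) - 7 = 10] the outer -7 inverts by adding 7, so sub: (4*((x + 4)^2)) + 1 = 17.
Step 3. [(4*((x + 4)^2)) + 1 = 17] 1 comes off first (subtract 1). So sub: 4*((x + 4)^2) = 16.
Step 4. [4*((x + 4)^2) = 16] leading coefficient 4: divide by 4. So div: (x + 4)^2 = 4.
Step 5. [(x + 4)^2 = 4] 4 ≥ 0, LHS is (·)² — take ±√, so sqrt: x + 4 = 2 or -2.
Step 6. [x + 4 = 2 or -2] +4 is outermost — subtract 4 both sides ⇒ sub: x = -2 or -6.

Answer: x ∈ {-6, -2}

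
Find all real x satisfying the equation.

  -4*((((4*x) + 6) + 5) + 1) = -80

Step 1. [-4*((((4*x) + 6) + 5) + 1) = -80] leading coefficient -4: divide by -4, so div: (((4*x) + 6) + 5) + 1 = 20.
Step 2. [(((4*x) + 6) + 5) + 1 = 20] subtract 1: x sits inside (… + 1) ⇒ sub: ((4*x) + 6) + 5 = 19.
Step 3. [((4*x) + 6) + 5 = 19] peel the +5: subtract 5 from each side, so sub: (4*x) + 6 = 14.
Step 4. [(4*x) + 6 = 14] 6 comes off first (subtract 6) ⇒ sub: 4*x = 8.
Step 5. [4*x = 8] leading coefficient 4: divide by 4 ⇒ div: x = 2.

Answer: x ∈ {2}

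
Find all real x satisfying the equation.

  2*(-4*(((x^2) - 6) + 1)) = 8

Step 1. [2*(-4*(((x^2) - 6) + 1)) = 8] LHS = 2·(…); ÷2 both sides. So div: -4*(((x^2) - 6) + 1) = 4.
Step 2. [-4*(((x^2) - 6) + 1) = 4] divide by the outer -4 ⇒ div: ((x^2) - 6) + 1 = -1.
Step 3. [((x^2) - 6) + 1 = -1] peel the +1: subtract 1 from each side, so sub: (x^2) - 6 = -2.
Step 4. [(x^2) - 6 = -2] add 6: x sits inside (… - 6), so sub: x^2 = 4.
Step 5. [x^2 = 4] √ both sides: 4 ≥ 0 gives two branches, so sqrt: x = 2 or -2.

Answer: x ∈ {-2, 2}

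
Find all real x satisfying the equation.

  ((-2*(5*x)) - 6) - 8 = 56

Step 1. [((-2*(5*x)) - 6) - 8 = 56] -8 is outermost — add 8 both sides. So sub: (-2*(5*x)) - 6 = 64.
Step 2. [(-2*(5*x)) - 6 = 64] common factor -2 (LHS and 64) — divide through, so factor: (5*x) + 3 = -32.
Step 3. [(5*x) + 3 = -32] +3 is outermost — subtract 3 both sides, so sub: 5*x = -35.
Step 4. [5*x = -35] divide by the outer 5 ⇒ div: x = -7.

Answer: x ∈ {-7}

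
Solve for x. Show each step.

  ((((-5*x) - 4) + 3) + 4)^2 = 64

Step 1. [((((-5*x) - 4) + 3) + 4)^2 = 64] 64 ≥ 0, LHS is (·)² — take ±√. So sqrt: (((-5*x) - 4) + 3) + 4 = 8 or -8.
Step 2. [(((-5*x) - 4) + 3) + 4 = 8 or -8] peel the +4: subtract 4 from each side, so sub: ((-5*x) - 4) + 3 = 4 or -12.
Step 3. [((-5*x) - 4) + 3 = 4 or -12] peel the +3: subtract 3 from each side. So sub: (-5*x) - 4 = 1 or -15.
Step 4. [(-5*x) - 4 = 1 or -15] -4 is outermost — add 4 both sides ⇒ sub: -5*x = 5 or -11.
Step 5. [-5*x = 5 or -11] divide by the outer -5 ⇒ div: x = -1 or 11/5.

Answer: x ∈ {-1, 11/5}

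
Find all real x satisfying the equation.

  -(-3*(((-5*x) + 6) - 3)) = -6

Step 1. [-(-3*(((-5*x) + 6) - 3)) = -6] leading − — multiply by −1, so neg: -3*(((-5*x) + 6) - 3) = 6.
Step 2. [-3*(((-5*x) + 6) - 3) = 6] -3·(inner) — divide through by -3, so div: ((-5*x) + 6) - 3 = -2.
Step 3. [((-5*x) + 6) - 3 = -2] -3 is outermost — add 3 both sides. So sub: (-5*x) + 6 = 1.
Step 4. [(-5*x) + 6 = 1] peel the +6: subtract 6 from each side, so sub: -5*x = -5.
Step 5. [-5*x = -5] -5·(inner) — divide through by -5. So div: x = 1.

Answer: x ∈ {1}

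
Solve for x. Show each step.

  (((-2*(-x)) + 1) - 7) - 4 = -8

Step 1. [(((-2*(-x)) + 1) - 7) - 4 = -8] -4 is outermost — add 4 both sides ⇒ sub: ((-2*(-x)) + 1) - 7 = -4.
Step 2. [((-2*(-x)) + 1) - 7 = -4] -7 is outermost — add 7 both sides. So sub: (-2*(-x)) + 1 = 3.
Step 3. [(-2*(-x)) + 1 = 3] subtract 1: x sits inside (… + 1), so sub: -2*(-x) = 2.
Step 4. [-2*(-x) = 2] -2 out front; divide by -2, so div: -x = -1.
Step 5. [-x = -1] flip signs both sides, so neg: x = 1.

Answer: x ∈ {1}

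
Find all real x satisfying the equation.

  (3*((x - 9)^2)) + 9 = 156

Step 1. [(3*((x - 9)^2)) + 9 = 156] subtract 9: x sits inside (… + 9) ⇒ sub: 3*((x - 9)^2) = 147.
Step 2. [3*((x - 9)^2) = 147] divide by the outer 3. So div: (x - 9)^2 = 49.
Step 3. [(x - 9)^2 = 49] LHS squared, RHS 49 ≥ 0: apply √ (±), so sqrt: x - 9 = 7 or -7.
Step 4. [x - 9 = 7 or -7] the outer -9 inverts by adding 9 ⇒ sub: x = 16 or 2.

Answer: x ∈ {2, 16}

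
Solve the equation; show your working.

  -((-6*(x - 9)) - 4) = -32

Step 1. [-((-6*(x - 9)) - 4) = -32] leading − — multiply by −1. So neg: (-6*(x - 9)) - 4 = 32.
Step 2. [(-6*(x - 9)) - 4 = 32] add 4: x sits inside (… - 4). So sub: -6*(x - 9) = 36.
Step 3. [-6*(x - 9) = 36] -6·(inner) — divide through by -6 ⇒ div: x - 9 = -6.
Step 4. [x - 9 = -6] add 9: x sits inside (… - 9). So sub: x = 3.

Answer: x ∈ {3}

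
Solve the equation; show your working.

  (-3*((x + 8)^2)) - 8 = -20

Step 1. [(-3*((x + 8)^2)) - 8 = -20] -8 is outermost — add 8 both sides ⇒ sub: -3*((x + 8)^2) = -12.
Step 2. [-3*((x + 8)^2) = -12] -3·(inner) — divide through by -3, so div: (x + 8)^2 = 4.
Step 3. [(x + 8)^2 = 4] LHS squared, RHS 4 ≥ 0: apply √ (±), so sqrt: x + 8 = 2 or -2.
Step 4. [x + 8 = 2 or -2] peel the +8: subtract 8 from each side, so sub: x = -6 or -10.

Answer: x ∈ {-10, -6}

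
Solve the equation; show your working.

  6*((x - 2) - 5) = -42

Step 1. [6*((x - 2) - 5) = -42] 6 out front; divide by 6 ⇒ div: (x - 2) - 5 = -7.
Step 2. [(x - 2) - 5 = -7] peel the -5: add 5 from each side. So sub: x - 2 = -2.
Step 3. [x - 2 = -2] peel the -2: add 2 from each side, so sub: x = 0.

Answer: x ∈ {0}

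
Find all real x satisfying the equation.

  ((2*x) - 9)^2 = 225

Step 1. [((2*x) - 9)^2 = 225] 225 ≥ 0, LHS is (·)² — take ±√ ⇒ sqrt: (2*x) - 9 = 15 or -15.
Step 2. [(2*x) - 9 = 15 or -15] peel the -9: add 9 from each side. So sub: 2*x = 24 or -6.
Step 3. [2*x = 24 or -6] leading coefficient 2: divide by 2, so div: x = 12 or -3.

Answer: x ∈ {-3, 12}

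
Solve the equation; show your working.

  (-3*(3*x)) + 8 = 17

Step 1. [(-3*(3*x)) + 8 = 17] 8 comes off first (subtract 8). So sub: -3*(3*x) = 9.
Step 2. [-3*(3*x) = 9] LHS = -3·(…); ÷-3 both sides, so div: 3*x = -3.
Step 3. [3*x = -3] 3·(inner) — divide through by 3 ⇒ div: x = -1.

Answer: x ∈ {-1}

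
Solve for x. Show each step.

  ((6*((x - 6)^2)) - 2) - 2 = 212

Step 1. [((6*((x - 6)^2)) - 2) - 2 = 212] 2 comes off first (add 2). So sub: (6*((x - 6)^2)) - 2 = 214.
Step 2. [(6*((x - 6)^2)) - 2 = 214] -2 is outermost — add 2 both sides ⇒ sub: 6*((x - 6)^2) = 216.
Step 3. [6*((x - 6)^2) = 216] divide by the outer 6 ⇒ div: (x - 6)^2 = 36.
Step 4. [(x - 6)^2 = 36] 36 ≥ 0, LHS is (·)² — take ±√ ⇒ sqrt: x - 6 = 6 or -6.
Step 5. [x - 6 = 6 or -6] 6 comes off first (add 6) ⇒ sub: x = 12 or 0.

Answer: x ∈ {0, 12}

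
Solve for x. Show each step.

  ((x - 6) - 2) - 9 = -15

Step 1. [((x - 6) - 2) - 9 = -15] add 9: x sits inside (… - 9), so sub: (x - 6) - 2 = -6.
Step 2. [(x - 6) - 2 = -6] the outer -2 inverts by adding 2. So sub: x - 6 = -4.
Step 3. [x - 6 = -4] add 6: x sits inside (… - 6). So sub: x = 2.

Answer: x ∈ {2}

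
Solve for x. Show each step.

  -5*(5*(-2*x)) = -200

Step 1. [-5*(5*(-2*x)) = -200] -5 out front; divide by -5, so div: 5*(-2*x) = 40.
Step 2. [5*(-2*x) = 40] leading coefficient 5: divide by 5 ⇒ div: -2*x = 8.
Step 3. [-2*x = 8] -2 out front; divide by -2 ⇒ div: x = -4.

Answer: x ∈ {-4}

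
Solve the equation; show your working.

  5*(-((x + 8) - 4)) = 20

Step 1. [5*(-((x + 8) - 4)) = 20] 5·(inner) — divide through by 5, so div: -((x + 8) - 4) = 4.
Step 2. [-((x + 8) - 4) = 4] flip signs both sides. So neg: (x + 8) - 4 = -4.
Step 3. [(x + 8) - 4 = -4] 4 comes off first (add 4), so sub: x + 8 = 0.
Step 4. [x + 8 = 0] the outer +8 inverts by subtracting 8 ⇒ sub: x = -8.

Answer: x ∈ {-8}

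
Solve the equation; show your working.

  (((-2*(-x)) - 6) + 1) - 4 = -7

Step 1. [(((-2*(-x)) - 6) + 1) - 4 = -7] -4 is outermost — add 4 both sides, so sub: ((-2*(-x)) - 6) + 1 = -3.
Step 2. [((-2*(-x)) - 6) + 1 = -3] the outer +1 inverts by subtracting 1. So sub: (-2*(-x)) - 6 = -4.
Step 3. [(-2*(-x)) - 6 = -4] the outer -6 inverts by adding 6 ⇒ sub: -2*(-x) = 2.
Step 4. [-2*(-x) = 2] -2 out front; divide by -2. So div: -x = -1.
Step 5. [-x = -1] flip signs both sides ⇒ neg: x = 1.

Answer: x ∈ {1}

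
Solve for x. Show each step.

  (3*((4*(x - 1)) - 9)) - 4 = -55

Step 1. [(3*((4*(x - 1)) - 9)) - 4 = -55] 4 comes off first (add 4) ⇒ sub: 3*((4*(x - 1)) - 9) = -51.
Step 2. [3*((4*(x - 1)) - 9) = -51] LHS = 3·(…); ÷3 both sides ⇒ div: (4*(x - 1)) - 9 = -17.
Step 3. [(4*(x - 1)) - 9 = -17] add 9: x sits inside (… - 9) ⇒ sub: 4*(x - 1) = -8.
Step 4. [4*(x - 1) = -8] 4 out front; divide by 4 ⇒ div: x - 1 = -2.
Step 5. [x - 1 = -2] peel the -1: add 1 from each side, so sub: x = -1.

Answer: x ∈ {-1}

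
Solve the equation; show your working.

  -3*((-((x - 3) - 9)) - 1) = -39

Step 1. [-3*((-((x - 3) - 9)) - 1) = -39] LHS = -3·(…); ÷-3 both sides. So div: (-((x - 3) - 9)) - 1 = 13.
Step 2. [(-((x - 3) - 9)) - 1 = 13] the outer -1 inverts by adding 1, so sub: -((x - 3) - 9) = 14.
Step 3. [-((x - 3) - 9) = 14] flip signs both sides ⇒ neg: (x - 3) - 9 = -14.
Step 4. [(x - 3) - 9 = -14] the outer -9 inverts by adding 9. So sub: x - 3 = -5.
Step 5. [x - 3 = -5] -3 is outermost — add 3 both sides. So sub: x = -2.

Answer: x ∈ {-2}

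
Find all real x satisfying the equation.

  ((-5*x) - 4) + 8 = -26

Step 1. [((-5*x) - 4) + 8 = -26] subtract 8: x sits inside (… + 8) ⇒ sub: (-5*x) - 4 = -34.
Step 2. [(-5*x) - 4 = -34] 4 comes off first (add 4), so sub: -5*x = -30.
Step 3. [-5*x = -30] -5 out front; divide by -5 ⇒ div: x = 6.

Answer: x ∈ {6}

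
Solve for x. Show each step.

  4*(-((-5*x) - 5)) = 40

Step 1. [4*(-((-5*x) - 5)) = 40] 4 out front; divide by 4, so div: -((-5*x) - 5) = 10.
Step 2. [-((-5*x) - 5) = 10] LHS negated; negate both sides ⇒ neg: (-5*x) - 5 = -10.
Step 3. [(-5*x) - 5 = -10] -5 divides every term; factor it out. So factor: x + 1 = 2.
Step 4. [x + 1 = 2] subtract 1: x sits inside (… + 1) ⇒ sub: x = 1.

Answer: x ∈ {1}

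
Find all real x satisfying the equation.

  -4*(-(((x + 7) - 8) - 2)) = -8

Step 1. [-4*(-(((x + 7) - 8) - 2)) = -8] LHS = -4·(…); ÷-4 both sides ⇒ div: -(((x + 7) - 8) - 2) = 2.
Step 2. [-(((x + 7) - 8) - 2) = 2] flip signs both sides, so neg: ((x + 7) - 8) - 2 = -2.
Step 3. [((x + 7) - 8) - 2 = -2] the outer -2 inverts by adding 2, so sub: (x + 7) - 8 = 0.
Step 4. [(x + 7) - 8 = 0] 8 comes off first (add 8), so sub: x + 7 = 8.
Step 5. [x + 7 = 8] +7 is outermost — subtract 7 both sides. So sub: x = 1.

Answer: x ∈ {1}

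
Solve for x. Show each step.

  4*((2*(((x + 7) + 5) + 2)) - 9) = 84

Step 1. [4*((2*(((x + 7) + 5) + 2)) - 9) = 84] divide by the outer 4 ⇒ div: (2*(((x + 7) + 5) + 2)) - 9 = 21.
Step 2. [(2*(((x + 7) + 5) + 2)) - 9 = 21] add 9: x sits inside (… - 9), so sub: 2*(((x + 7) + 5) + 2) = 30.
Step 3. [2*(((x + 7) + 5) + 2) = 30] divide by the outer 2 ⇒ div: ((x + 7) + 5) + 2 = 15.
Step 4. [((x + 7) + 5) + 2 = 15] 2 comes off first (subtract 2). So sub: (x + 7) + 5 = 13.
Step 5. [(x + 7) + 5 = 13] 5 comes off first (subtract 5), so sub: x + 7 = 8.
Step 6. [x + 7 = 8] +7 is outermost — subtract 7 both sides ⇒ sub: x = 1.

Answer: x ∈ {1}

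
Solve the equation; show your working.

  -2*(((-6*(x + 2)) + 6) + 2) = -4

Step 1. [-2*(((-6*(x + 2)) + 6) + 2) = -4] leading coefficient -2: divide by -2 ⇒ div: ((-6*(x + 2)) + 6) + 2 = 2.
Step 2. [((-6*(x + 2)) + 6) + 2 = 2] the outer +2 inverts by subtracting 2 ⇒ sub: (-6*(x + 2)) + 6 = 0.
Step 3. [(-6*(x + 2)) + 6 = 0] -6 divides every term; factor it out, so factor: (x + 2) - 1 = 0.
Step 4. [(x + 2) - 1 = 0] peel the -1: add 1 from each side, so sub: x + 2 = 1.
Step 5. [x + 2 = 1] +2 is outermost — subtract 2 both sides ⇒ sub: x = -1.

Answer: x ∈ {-1}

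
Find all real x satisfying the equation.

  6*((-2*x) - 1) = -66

Step 1. [6*((-2*x) - 1) = -66] LHS = 6·(…); ÷6 both sides, so div: (-2*x) - 1 = -11.
Step 2. [(-2*x) - 1 = -11] 1 comes off first (add 1), so sub: -2*x = -10.
Step 3. [-2*x = -10] -2 out front; divide by -2 ⇒ div: x = 5.

Answer: x ∈ {5}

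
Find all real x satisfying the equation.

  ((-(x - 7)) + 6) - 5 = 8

Step 1. [((-(x - 7)) + 6) - 5 = 8] -5 is outermost — add 5 both sides ⇒ sub: (-(x - 7)) + 6 = 13.
Step 2. [(-(x - 7)) + 6 = 13] subtract 6: x sits inside (… + 6), so sub: -(x - 7) = 7.
Step 3. [-(x - 7) = 7] flip signs both sides. So neg: x - 7 = -7.
Step 4. [x - 7 = -7] add 7: x sits inside (… - 7). So sub: x = 0.

Answer: x ∈ {0}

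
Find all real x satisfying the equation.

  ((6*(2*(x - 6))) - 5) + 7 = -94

Step 1. [((6*(2*(x - 6))) - 5) + 7 = -94] 7 comes off first (subtract 7). So sub: (6*(2*(x - 6))) - 5 = -101.
Step 2. [(6*(2*(x - 6))) - 5 = -101] -5 is outermost — add 5 both sides. So sub: 6*(2*(x - 6)) = -96.
Step 3. [6*(2*(x - 6)) = -96] leading coefficient 6: divide by 6. So div: 2*(x - 6) = -16.
Step 4. [2*(x - 6) = -16] leading coefficient 2: divide by 2. So div: x - 6 = -8.
Step 5. [x - 6 = -8] peel the -6: add 6 from each side ⇒ sub: x = -2.

Answer: x ∈ {-2}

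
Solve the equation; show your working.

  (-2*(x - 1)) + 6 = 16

Step 1. [(-2*(x - 1)) + 6 = 16] common factor -2 (LHS and 16) — divide through, so factor: (x - 1) - 3 = -8.
Step 2. [(x - 1) - 3 = -8] peel the -3: add 3 from each side ⇒ sub: x - 1 = -5.
Step 3. [x - 1 = -5] 1 comes off first (add 1), so sub: x = -4.

Answer: x ∈ {-4}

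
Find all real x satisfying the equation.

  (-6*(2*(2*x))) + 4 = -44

Step 1. [(-6*(2*(2*x))) + 4 = -44] +4 is outermost — subtract 4 both sides ⇒ sub: -6*(2*(2*x)) = -48.
Step 2. [-6*(2*(2*x)) = -48] LHS = -6·(…); ÷-6 both sides. So div: 2*(2*x) = 8.
Step 3. [2*(2*x) = 8] leading coefficient 2: divide by 2, so div: 2*x = 4.
Step 4. [2*x = 4] 2·(inner) — divide through by 2, so div: x = 2.

Answer: x ∈ {2}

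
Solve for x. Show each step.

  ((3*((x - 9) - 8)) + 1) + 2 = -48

Step 1. [((3*((x - 9) - 8)) + 1) + 2 = -48] subtract 2: x sits inside (… + 2). So sub: (3*((x - 9) - 8)) + 1 = -50.
Step 2. [(3*((x - 9) - 8)) + 1 = -50] the outer +1 inverts by subtracting 1 ⇒ sub: 3*((x - 9) - 8) = -51.
Step 3. [3*((x - 9) - 8) = -51] 3·(inner) — divide through by 3, so div: (x - 9) - 8 = -17.
Step 4. [(x - 9) - 8 = -17] add 8: x sits inside (… - 8). So sub: x - 9 = -9.
Step 5. [x - 9 = -9] the outer -9 inverts by adding 9 ⇒ sub: x = 0.

Answer: x ∈ {0}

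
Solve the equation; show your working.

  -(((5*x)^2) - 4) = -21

Step 1. [-(((5*x)^2) - 4) = -21] flip signs both sides ⇒ neg: ((5*x)^2) - 4 = 21.
Step 2. [((5*x)^2) - 4 = 21] -4 is outermost — add 4 both sides. So sub: (5*x)^2 = 25.
Step 3. [(5*x)^2 = 25] √ both sides: 25 ≥ 0 gives two branches. So sqrt: 5*x = 5 or -5.
Step 4. [5*x = 5 or -5] divide by the outer 5. So div: x = 1 or -1.

Answer: x ∈ {-1, 1}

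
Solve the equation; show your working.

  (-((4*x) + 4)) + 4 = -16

Step 1. [(-((4*x) + 4)) + 4 = -16] peel the +4: subtract 4 from each side, so sub: -((4*x) + 4) = -20.
Step 2. [-((4*x) + 4) = -20] flip signs both sides, so neg: (4*x) + 4 = 20.
Step 3. [(4*x) + 4 = 20] 4 divides every term; factor it out, so factor: x + 1 = 5.
Step 4. [x + 1 = 5] +1 is outermost — subtract 1 both sides. So sub: x = 4.

Answer: x ∈ {4}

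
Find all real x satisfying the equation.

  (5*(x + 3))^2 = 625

Step 1. [(5*(x + 3))^2 = 625] LHS squared, RHS 625 ≥ 0: apply √ (±) ⇒ sqrt: 5*(x + 3) = 25 or -25.
Step 2. [5*(x + 3) = 25 or -25] 5 out front; divide by 5 ⇒ div: x + 3 = 5 or -5.
Step 3. [x + 3 = 5 or -5] the outer +3 inverts by subtracting 3. So sub: x = 2 or -8.

Answer: x ∈ {-8, 2}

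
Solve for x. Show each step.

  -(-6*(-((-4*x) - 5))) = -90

Step 1. [-(-6*(-((-4*x) - 5))) = -90] flip signs both sides, so neg: -6*(-((-4*x) - 5)) = 90.
Step 2. [-6*(-((-4*x) - 5)) = 90] divide by the outer -6. So div: -((-4*x) - 5) = -15.
Step 3. [-((-4*x) - 5) = -15] flip signs both sides, so neg: (-4*x) - 5 = 15.
Step 4. [(-4*x) - 5 = 15] -5 is outermost — add 5 both sides, so sub: -4*x = 20.
Step 5. [-4*x = 20] -4 out front; divide by -4 ⇒ div: x = -5.

Answer: x ∈ {-5}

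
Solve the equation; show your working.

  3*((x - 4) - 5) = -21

Step 1. [3*((x - 4) - 5) = -21] LHS = 3·(…); ÷3 both sides, so div: (x - 4) - 5 = -7.
Step 2. [(x - 4) - 5 = -7] add 5: x sits inside (… - 5). So sub: x - 4 = -2.
Step 3. [x - 4 = -2] peel the -4: add 4 from each side, so sub: x = 2.

Answer: x ∈ {2}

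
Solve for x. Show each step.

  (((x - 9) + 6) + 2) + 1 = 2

Step 1. [(((x - 9) + 6) + 2) + 1 = 2] the outer +1 inverts by subtracting 1 ⇒ sub: ((x - 9) + 6) + 2 = 1.
Step 2. [((x - 9) + 6) + 2 = 1] the outer +2 inverts by subtracting 2. So sub: (x - 9) + 6 = -1.
Step 3. [(x - 9) + 6 = -1] the outer +6 inverts by subtracting 6. So sub: x - 9 = -7.
Step 4. [x - 9 = -7] the outer -9 inverts by adding 9, so sub: x = 2.

Answer: x ∈ {2}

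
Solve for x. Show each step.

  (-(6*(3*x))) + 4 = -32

Step 1. [(-(6*(3*x))) + 4 = -32] +4 is outermost — subtract 4 both sides. So sub: -(6*(3*x)) = -36.
Step 2. [-(6*(3*x)) = -36] LHS negated; negate both sides. So neg: 6*(3*x) = 36.
Step 3. [6*(3*x) = 36] divide by the outer 6, so div: 3*x = 6.
Step 4. [3*x = 6] 3 out front; divide by 3, so div: x = 2.

Answer: x ∈ {2}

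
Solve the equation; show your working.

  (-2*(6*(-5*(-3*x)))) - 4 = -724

Step 1. [(-2*(6*(-5*(-3*x)))) - 4 = -724] -2 divides every term; factor it out ⇒ factor: (6*(-5*(-3*x))) + 2 = 362.
Step 2. [(6*(-5*(-3*x))) + 2 = 362] the outer +2 inverts by subtracting 2 ⇒ sub: 6*(-5*(-3*x)) = 360.
Step 3. [6*(-5*(-3*x)) = 360] divide by the outer 6. So div: -5*(-3*x) = 60.
Step 4. [-5*(-3*x) = 60] leading coefficient -5: divide by -5. So div: -3*x = -12.
Step 5. [-3*x = -12] -3·(inner) — divide through by -3, so div: x = 4.

Answer: x ∈ {4}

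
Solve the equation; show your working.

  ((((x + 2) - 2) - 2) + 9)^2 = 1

Step 1. [((((x + 2) - 2) - 2) + 9)^2 = 1] 1 ≥ 0, LHS is (·)² — take ±√, so sqrt: (((x + 2) - 2) - 2) + 9 = 1 or -1.
Step 2. [(((x + 2) - 2) - 2) + 9 = 1 or -1] +9 is outermost — subtract 9 both sides. So sub: ((x + 2) - 2) - 2 = -8 or -10.
Step 3. [((x + 2) - 2) - 2 = -8 or -10] peel the -2: add 2 from each side, so sub: (x + 2) - 2 = -6 or -8.
Step 4. [(x + 2) - 2 = -6 or -8] -2 is outermost — add 2 both sides. So sub: x + 2 = -4 or -6.
Step 5. [x + 2 = -4 or -6] subtract 2: x sits inside (… + 2) ⇒ sub: x = -6 or -8.

Answer: x ∈ {-8, -6}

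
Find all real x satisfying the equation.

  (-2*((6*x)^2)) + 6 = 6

Step 1. [(-2*((6*x)^2)) + 6 = 6] 6 comes off first (subtract 6), so sub: -2*((6*x)^2) = 0.
Step 2. [-2*((6*x)^2) = 0] -2 out front; divide by -2, so div: (6*x)^2 = 0.
Step 3. [(6*x)^2 = 0] √ both sides: 0 ≥ 0 gives two branches, so sqrt: 6*x = 0.
Step 4. [6*x = 0] divide by the outer 6. So div: x = 0.

Answer: x ∈ {0}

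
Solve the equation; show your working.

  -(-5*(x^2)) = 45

Step 1. [-(-5*(x^2)) = 45] leading − — multiply by −1 ⇒ neg: -5*(x^2) = -45.
Step 2. [-5*(x^2) = -45] leading coefficient -5: divide by -5. So div: x^2 = 9.
Step 3. [x^2 = 9] LHS squared, RHS 9 ≥ 0: apply √ (±) ⇒ sqrt: x = 3 or -3.

Answer: x ∈ {-3, 3}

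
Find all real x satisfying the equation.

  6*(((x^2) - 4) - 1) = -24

Step 1. [6*(((x^2) - 4) - 1) = -24] leading coefficient 6: divide by 6. So div: ((x^2) - 4) - 1 = -4.
Step 2. [((x^2) - 4) - 1 = -4] -1 is outermost — add 1 both sides. So sub: (x^2) - 4 = -3.
Step 3. [(x^2) - 4 = -3] 4 comes off first (add 4), so sub: x^2 = 1.
Step 4. [x^2 = 1] √ both sides: 1 ≥ 0 gives two branches. So sqrt: x = 1 or -1.

Answer: x ∈ {-1, 1}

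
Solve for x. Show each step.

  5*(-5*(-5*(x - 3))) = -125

Step 1. [5*(-5*(-5*(x - 3))) = -125] divide by the outer 5 ⇒ div: -5*(-5*(x - 3)) = -25.
Step 2. [-5*(-5*(x - 3)) = -25] leading coefficient -5: divide by -5 ⇒ div: -5*(x - 3) = 5.
Step 3. [-5*(x - 3) = 5] LHS = -5·(…); ÷-5 both sides. So div: x - 3 = -1.
Step 4. [x - 3 = -1] -3 is outermost — add 3 both sides ⇒ sub: x = 2.

Answer: x ∈ {2}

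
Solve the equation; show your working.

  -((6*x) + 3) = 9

Step 1. [-((6*x) + 3) = 9] leading − — multiply by −1. So neg: (6*x) + 3 = -9.
Step 2. [(6*x) + 3 = -9] peel the +3: subtract 3 from each side. So sub: 6*x = -12.
Step 3. [6*x = -12] 6·(inner) — divide through by 6, so div: x = -2.

Answer: x ∈ {-2}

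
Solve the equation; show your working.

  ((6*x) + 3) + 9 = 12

Step 1. [((6*x) + 3) + 9 = 12] +9 is outermost — subtract 9 both sides. So sub: (6*x) + 3 = 3.
Step 2. [(6*x) + 3 = 3] peel the +3: subtract 3 from each side ⇒ sub: 6*x = 0.
Step 3. [6*x = 0] divide by the outer 6. So div: x = 0.

Answer: x ∈ {0}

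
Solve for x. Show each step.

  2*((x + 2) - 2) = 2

Step 1. [2*((x + 2) - 2) = 2] 2 out front; divide by 2. So div: (x + 2) - 2 = 1.
Step 2. [(x + 2) - 2 = 1] 2 comes off first (add 2), so sub: x + 2 = 3.
Step 3. [x + 2 = 3] the outer +2 inverts by subtracting 2. So sub: x = 1.

Answer: x ∈ {1}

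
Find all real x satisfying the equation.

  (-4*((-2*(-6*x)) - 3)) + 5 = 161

Step 1. [(-4*((-2*(-6*x)) - 3)) + 5 = 161] 5 comes off first (subtract 5) ⇒ sub: -4*((-2*(-6*x)) - 3) = 156.
Step 2. [-4*((-2*(-6*x)) - 3) = 156] divide by the outer -4, so div: (-2*(-6*x)) - 3 = -39.
Step 3. [(-2*(-6*x)) - 3 = -39] peel the -3: add 3 from each side ⇒ sub: -2*(-6*x) = -36.
Step 4. [-2*(-6*x) = -36] leading coefficient -2: divide by -2 ⇒ div: -6*x = 18.
Step 5. [-6*x = 18] leading coefficient -6: divide by -6 ⇒ div: x = -3.

Answer: x ∈ {-3}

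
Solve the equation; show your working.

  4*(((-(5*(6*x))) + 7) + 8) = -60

Step 1. [4*(((-(5*(6*x))) + 7) + 8) = -60] LHS = 4·(…); ÷4 both sides. So div: ((-(5*(6*x))) + 7) + 8 = -15.
Step 2. [((-(5*(6*x))) + 7) + 8 = -15] the outer +8 inverts by subtracting 8 ⇒ sub: (-(5*(6*x))) + 7 = -23.
Step 3. [(-(5*(6*x))) + 7 = -23] 7 comes off first (subtract 7). So sub: -(5*(6*x)) = -30.
Step 4. [-(5*(6*x)) = -30] leading − — multiply by −1. So neg: 5*(6*x) = 30.
Step 5. [5*(6*x) = 30] 5·(inner) — divide through by 5. So div: 6*x = 6.
Step 6. [6*x = 6] leading coefficient 6: divide by 6 ⇒ div: x = 1.

Answer: x ∈ {1}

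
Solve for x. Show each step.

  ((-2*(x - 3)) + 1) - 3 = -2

Step 1. [((-2*(x - 3)) + 1) - 3 = -2] 3 comes off first (add 3) ⇒ sub: (-2*(x - 3)) + 1 = 1.
Step 2. [(-2*(x - 3)) + 1 = 1] +1 is outermost — subtract 1 both sides. So sub: -2*(x - 3) = 0.
Step 3. [-2*(x - 3) = 0] LHS = -2·(…); ÷-2 both sides. So div: x - 3 = 0.
Step 4. [x - 3 = 0] -3 is outermost — add 3 both sides. So sub: x = 3.

Answer: x ∈ {3}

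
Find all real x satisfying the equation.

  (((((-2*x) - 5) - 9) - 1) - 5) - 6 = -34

Step 1. [(((((-2*x) - 5) - 9) - 1) - 5) - 6 = -34] -6 is outermost — add 6 both sides ⇒ sub: ((((-2*x) - 5) - 9) - 1) - 5 = -28.
Step 2. [((((-2*x) - 5) - 9) - 1) - 5 = -28] the outer -5 inverts by adding 5 ⇒ sub: (((-2*x) - 5) - 9) - 1 = -23.
Step 3. [(((-2*x) - 5) - 9) - 1 = -23] add 1: x sits inside (… - 1), so sub: ((-2*x) - 5) - 9 = -22.
Step 4. [((-2*x) - 5) - 9 = -22] -9 is outermost — add 9 both sides. So sub: (-2*x) - 5 = -13.
Step 5. [(-2*x) - 5 = -13] 5 comes off first (add 5), so sub: -2*x = -8.
Step 6. [-2*x = -8] divide by the outer -2 ⇒ div: x = 4.

Answer: x ∈ {4}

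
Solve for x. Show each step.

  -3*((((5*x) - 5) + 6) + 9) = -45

Step 1. [-3*((((5*x) - 5) + 6) + 9) = -45] leading coefficient -3: divide by -3. So div: (((5*x) - 5) + 6) + 9 = 15.
Step 2. [(((5*x) - 5) + 6) + 9 = 15] 9 comes off first (subtract 9), so sub: ((5*x) - 5) + 6 = 6.
Step 3. [((5*x) - 5) + 6 = 6] 6 comes off first (subtract 6), so sub: (5*x) - 5 = 0.
Step 4. [(5*x) - 5 = 0] the outer -5 inverts by adding 5, so sub: 5*x = 5.
Step 5. [5*x = 5] divide by the outer 5 ⇒ div: x = 1.

Answer: x ∈ {1}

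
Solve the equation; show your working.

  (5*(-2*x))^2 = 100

Step 1. [(5*(-2*x))^2 = 100] √ both sides: 100 ≥ 0 gives two branches, so sqrt: 5*(-2*x) = 10 or -10.
Step 2. [5*(-2*x) = 10 or -10] LHS = 5·(…); ÷5 both sides ⇒ div: -2*x = 2 or -2.
Step 3. [-2*x = 2 or -2] LHS = -2·(…); ÷-2 both sides. So div: x = -1 or 1.

Answer: x ∈ {-1, 1}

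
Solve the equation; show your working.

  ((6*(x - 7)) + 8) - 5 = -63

Step 1. [((6*(x - 7)) + 8) - 5 = -63] 5 comes off first (add 5) ⇒ sub: (6*(x - 7)) + 8 = -58.
Step 2. [(6*(x - 7)) + 8 = -58] +8 is outermost — subtract 8 both sides. So sub: 6*(x - 7) = -66.
Step 3. [6*(x - 7) = -66] leading coefficient 6: divide by 6, so div: x - 7 = -11.
Step 4. [x - 7 = -11] peel the -7: add 7 from each side, so sub: x = -4.

Answer: x ∈ {-4}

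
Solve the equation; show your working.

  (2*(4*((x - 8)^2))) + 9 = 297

Step 1. [(2*(4*((x - 8)^2))) + 9 = 297] subtract 9: x sits inside (… + 9). So sub: 2*(4*((x - 8)^2)) = 288.
Step 2. [2*(4*((x - 8)^2)) = 288] 2·(inner) — divide through by 2, so div: 4*((x - 8)^2) = 144.
Step 3. [4*((x - 8)^2) = 144] 4 out front; divide by 4, so div: (x - 8)^2 = 36.
Step 4. [(x - 8)^2 = 36] 36 ≥ 0, LHS is (·)² — take ±√. So sqrt: x - 8 = 6 or -6.
Step 5. [x - 8 = 6 or -6] -8 is outermost — add 8 both sides, so sub: x = 14 or 2.

Answer: x ∈ {2, 14}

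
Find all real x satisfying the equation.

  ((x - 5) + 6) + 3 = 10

Step 1. [((x - 5) + 6) + 3 = 10] +3 is outermost — subtract 3 both sides. So sub: (x - 5) + 6 = 7.
Step 2. [(x - 5) + 6 = 7] the outer +6 inverts by subtracting 6. So sub: x - 5 = 1.
Step 3. [x - 5 = 1] the outer -5 inverts by adding 5 ⇒ sub: x = 6.

Answer: x ∈ {6}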